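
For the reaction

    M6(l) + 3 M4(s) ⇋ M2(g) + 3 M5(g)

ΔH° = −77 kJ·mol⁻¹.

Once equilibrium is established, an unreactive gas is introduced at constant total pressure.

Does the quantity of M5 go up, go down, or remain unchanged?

increases

Adding inert gas at constant total pressure expands the volume and lowers every reacting partial pressure. With Δn_gas = 4 − 0 = +4, Q moves away from K toward the side with fewer gas moles, so the system shifts toward the side with more gas moles — to the right.
The net shift is to the right. M5 is a product, so its amount increases.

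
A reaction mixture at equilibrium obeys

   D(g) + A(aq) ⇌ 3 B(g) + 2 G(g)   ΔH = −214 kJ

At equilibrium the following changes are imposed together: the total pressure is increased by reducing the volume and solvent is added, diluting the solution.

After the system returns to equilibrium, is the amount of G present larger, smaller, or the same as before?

Gas moles: reactants 1, products 5 (Δn_gas = +4). Compression shifts the system toward the side with fewer moles of gas — to the left.
Dilution lowers every aqueous concentration by the same factor. Δn_aq = 0 − 1 = -1, so the system shifts toward the side with more dissolved moles — to the left.
The net shift is to the left. G is a product, so its amount decreases.

decreases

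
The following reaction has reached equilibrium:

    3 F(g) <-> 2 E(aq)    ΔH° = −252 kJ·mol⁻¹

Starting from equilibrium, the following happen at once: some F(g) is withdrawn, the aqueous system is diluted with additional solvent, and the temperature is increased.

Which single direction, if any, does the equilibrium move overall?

Removing F (g), a reactant, drives the reaction to the left.
Dilution lowers every aqueous concentration by the same factor. Δn_aq = 2 − 0 = +2, so the system shifts toward the side with more dissolved moles — to the right.
The forward reaction is exothermic. Raising T favours the endothermic direction — shift to the left.
The individual effects push in opposite directions; without quantitative information the net direction cannot be determined.

cannot be determined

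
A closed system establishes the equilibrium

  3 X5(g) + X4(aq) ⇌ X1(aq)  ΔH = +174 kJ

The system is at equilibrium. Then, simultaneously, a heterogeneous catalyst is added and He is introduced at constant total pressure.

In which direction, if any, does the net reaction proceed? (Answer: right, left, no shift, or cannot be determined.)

left

A catalyst speeds both forward and reverse rates equally; it changes neither Q nor K — no shift from this change.
Adding inert gas at constant total pressure expands the volume and lowers every reacting partial pressure. With Δn_gas = 0 − 3 = -3, Q moves away from K toward the side with fewer gas moles, so the system shifts toward the side with more gas moles — to the left.
Only the nonzero effect(s) matter; the net shift is to the left.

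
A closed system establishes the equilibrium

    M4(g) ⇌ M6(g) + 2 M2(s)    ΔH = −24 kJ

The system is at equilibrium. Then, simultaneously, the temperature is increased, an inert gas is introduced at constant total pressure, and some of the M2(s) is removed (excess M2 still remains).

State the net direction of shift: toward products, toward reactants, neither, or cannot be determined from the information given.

The forward reaction is exothermic. Raising T favours the endothermic direction — shift to the left.
Adding inert gas at constant total pressure expands the volume, scaling every reacting partial pressure by the same factor. Δn_gas = 1 − 1 = 0, so Q is unchanged — no shift.
M2 is a pure solid; its activity is 1 regardless of amount, so Q is unaffected — no shift from this change.
Only the nonzero effect(s) matter; the net shift is to the left.

left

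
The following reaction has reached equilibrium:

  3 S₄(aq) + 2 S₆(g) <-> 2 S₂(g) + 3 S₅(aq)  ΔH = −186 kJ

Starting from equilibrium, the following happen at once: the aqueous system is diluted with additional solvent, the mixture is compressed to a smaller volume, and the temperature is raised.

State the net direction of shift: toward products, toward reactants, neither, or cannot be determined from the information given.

Dilution scales every aqueous concentration by the same factor. Δn_aq = 3 − 3 = 0, so Q is unchanged — no shift.
Gas moles: reactants 2, products 2. Δn_gas = 0, so a volume change leaves Q equal to K — no shift from this change.
The forward reaction is exothermic. Raising T favours the endothermic direction — shift to the left.
Only the nonzero effect(s) matter; the net shift is to the left.

left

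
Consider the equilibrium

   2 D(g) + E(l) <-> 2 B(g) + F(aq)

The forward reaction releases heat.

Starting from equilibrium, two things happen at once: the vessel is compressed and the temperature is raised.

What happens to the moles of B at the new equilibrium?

Gas moles: reactants 2, products 2. Δn_gas = 0, so a volume change leaves Q equal to K — no shift from this change.
The forward reaction is exothermic. Raising T favours the endothermic direction — shift to the left.
The net shift is to the left. B is a product, so its amount decreases.

decreases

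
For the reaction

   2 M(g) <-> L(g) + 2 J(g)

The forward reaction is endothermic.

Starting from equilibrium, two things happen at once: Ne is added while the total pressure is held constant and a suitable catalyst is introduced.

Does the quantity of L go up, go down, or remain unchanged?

increases

Adding inert gas at constant total pressure expands the volume and lowers every reacting partial pressure. With Δn_gas = 3 − 2 = +1, Q moves away from K toward the side with fewer gas moles, so the system shifts toward the side with more gas moles — to the right.
A catalyst speeds both forward and reverse rates equally; it changes neither Q nor K — no shift from this change.
The net shift is to the right. L is a product, so its amount increases.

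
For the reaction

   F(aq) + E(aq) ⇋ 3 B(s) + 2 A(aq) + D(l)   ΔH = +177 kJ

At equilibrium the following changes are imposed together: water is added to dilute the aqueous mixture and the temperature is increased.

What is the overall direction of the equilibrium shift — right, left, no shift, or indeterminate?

Dilution scales every aqueous concentration by the same factor. Δn_aq = 2 − 2 = 0, so Q is unchanged — no shift.
The forward reaction is endothermic. Raising T favours the endothermic direction — shift to the right.
Only the nonzero effect(s) matter; the net shift is to the right.

right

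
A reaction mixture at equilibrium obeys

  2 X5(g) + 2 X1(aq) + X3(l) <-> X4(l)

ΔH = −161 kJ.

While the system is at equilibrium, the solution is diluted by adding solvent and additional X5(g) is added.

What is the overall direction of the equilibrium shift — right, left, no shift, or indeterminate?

cannot be determined

Dilution lowers every aqueous concentration by the same factor. Δn_aq = 0 − 2 = -2, so the system shifts toward the side with more dissolved moles — to the left.
Adding X5 (g), a reactant, drives the reaction to the right.
The individual effects push in opposite directions; without quantitative information the net direction cannot be determined.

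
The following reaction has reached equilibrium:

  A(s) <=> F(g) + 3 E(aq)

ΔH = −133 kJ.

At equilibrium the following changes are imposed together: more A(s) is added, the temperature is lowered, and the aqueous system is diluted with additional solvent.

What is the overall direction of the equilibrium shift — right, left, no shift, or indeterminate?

right

A is a pure solid; its activity is 1 regardless of amount, so Q is unaffected — no shift from this change.
The forward reaction is exothermic. Lowering T favours the exothermic direction — shift to the right.
Dilution lowers every aqueous concentration by the same factor. Δn_aq = 3 − 0 = +3, so the system shifts toward the side with more dissolved moles — to the right.
Only the nonzero effect(s) matter; the net shift is to the right.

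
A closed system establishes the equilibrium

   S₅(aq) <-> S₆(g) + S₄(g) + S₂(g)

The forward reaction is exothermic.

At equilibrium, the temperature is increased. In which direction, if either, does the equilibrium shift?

The forward reaction is exothermic. Raising T favours the endothermic direction — shift to the left.

left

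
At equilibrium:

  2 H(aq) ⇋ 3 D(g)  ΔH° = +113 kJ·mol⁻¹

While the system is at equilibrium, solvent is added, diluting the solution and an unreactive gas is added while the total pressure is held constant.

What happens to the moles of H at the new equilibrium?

cannot be determined

Dilution lowers every aqueous concentration by the same factor. Δn_aq = 0 − 2 = -2, so the system shifts toward the side with more dissolved moles — to the left.
Adding inert gas at constant total pressure expands the volume and lowers every reacting partial pressure. With Δn_gas = 3 − 0 = +3, Q moves away from K toward the side with fewer gas moles, so the system shifts toward the side with more gas moles — to the right.
The two effects oppose each other, so the net shift — and hence the change in H — cannot be determined from the given information.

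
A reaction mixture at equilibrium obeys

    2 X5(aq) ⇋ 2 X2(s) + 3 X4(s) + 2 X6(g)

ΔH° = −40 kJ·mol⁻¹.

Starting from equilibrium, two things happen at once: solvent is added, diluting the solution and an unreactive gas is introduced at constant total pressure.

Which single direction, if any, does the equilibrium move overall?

cannot be determined

Dilution lowers every aqueous concentration by the same factor. Δn_aq = 0 − 2 = -2, so the system shifts toward the side with more dissolved moles — to the left.
Adding inert gas at constant total pressure expands the volume and lowers every reacting partial pressure. With Δn_gas = 2 − 0 = +2, Q moves away from K toward the side with fewer gas moles, so the system shifts toward the side with more gas moles — to the right.
The individual effects push in opposite directions; without quantitative information the net direction cannot be determined.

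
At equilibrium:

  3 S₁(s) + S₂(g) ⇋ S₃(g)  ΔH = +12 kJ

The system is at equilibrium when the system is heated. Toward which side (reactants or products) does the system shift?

right

The forward reaction is endothermic. Raising T favours the endothermic direction — shift to the right.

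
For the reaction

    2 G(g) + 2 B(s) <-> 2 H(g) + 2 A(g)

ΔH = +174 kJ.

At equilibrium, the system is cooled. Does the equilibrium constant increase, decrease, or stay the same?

K depends on temperature via the van 't Hoff relation. The forward reaction is endothermic, so lowering T decreases K.

decreases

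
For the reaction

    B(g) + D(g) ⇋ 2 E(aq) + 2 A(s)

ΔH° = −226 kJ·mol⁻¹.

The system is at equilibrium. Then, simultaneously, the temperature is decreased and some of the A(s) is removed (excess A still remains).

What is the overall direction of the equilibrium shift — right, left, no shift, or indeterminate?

The forward reaction is exothermic. Lowering T favours the exothermic direction — shift to the right.
A is a pure solid; its activity is 1 regardless of amount, so Q is unaffected — no shift from this change.
Only the nonzero effect(s) matter; the net shift is to the right.

right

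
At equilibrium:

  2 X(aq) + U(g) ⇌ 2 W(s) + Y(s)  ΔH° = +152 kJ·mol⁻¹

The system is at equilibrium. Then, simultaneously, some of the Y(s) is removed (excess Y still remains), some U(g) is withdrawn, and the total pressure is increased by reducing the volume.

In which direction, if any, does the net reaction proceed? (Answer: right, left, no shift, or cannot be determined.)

cannot be determined

Y is a pure solid; its activity is 1 regardless of amount, so Q is unaffected — no shift from this change.
Removing U (g), a reactant, drives the reaction to the left.
Gas moles: reactants 1, products 0 (Δn_gas = -1). Compression shifts the system toward the side with fewer moles of gas — to the right.
The individual effects push in opposite directions; without quantitative information the net direction cannot be determined.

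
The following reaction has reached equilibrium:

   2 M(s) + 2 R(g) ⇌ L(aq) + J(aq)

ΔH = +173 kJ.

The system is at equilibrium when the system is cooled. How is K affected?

K depends on temperature via the van 't Hoff relation. The forward reaction is endothermic, so lowering T decreases K.

decreases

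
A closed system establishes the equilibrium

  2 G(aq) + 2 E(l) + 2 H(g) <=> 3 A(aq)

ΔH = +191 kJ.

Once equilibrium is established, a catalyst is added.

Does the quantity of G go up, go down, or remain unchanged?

A catalyst speeds both forward and reverse rates equally; it changes neither Q nor K — no shift from this change.
No net shift occurs, so the amount of G is unchanged.

unchanged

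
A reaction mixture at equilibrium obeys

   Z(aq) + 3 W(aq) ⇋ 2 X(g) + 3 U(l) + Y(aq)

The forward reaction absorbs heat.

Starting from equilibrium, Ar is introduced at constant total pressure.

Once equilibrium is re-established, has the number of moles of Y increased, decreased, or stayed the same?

increases

Adding inert gas at constant total pressure expands the volume and lowers every reacting partial pressure. With Δn_gas = 2 − 0 = +2, Q moves away from K toward the side with fewer gas moles, so the system shifts toward the side with more gas moles — to the right.
The net shift is to the right. Y is a product, so its amount increases.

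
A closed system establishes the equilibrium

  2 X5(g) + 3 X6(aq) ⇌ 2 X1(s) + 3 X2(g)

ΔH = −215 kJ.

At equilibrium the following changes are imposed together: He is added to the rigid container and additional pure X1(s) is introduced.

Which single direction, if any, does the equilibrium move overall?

no shift

At constant volume, adding an inert gas leaves every reacting species' partial pressure unchanged, so Q is unchanged — no shift from this change.
X1 is a pure solid; its activity is 1 regardless of amount, so Q is unaffected — no shift from this change.
None of the changes alters Q relative to K, so there is no net shift.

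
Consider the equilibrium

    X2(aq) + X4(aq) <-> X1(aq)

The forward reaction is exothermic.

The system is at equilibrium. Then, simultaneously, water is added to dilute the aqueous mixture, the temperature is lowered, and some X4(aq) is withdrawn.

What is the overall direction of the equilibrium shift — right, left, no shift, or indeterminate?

Dilution lowers every aqueous concentration by the same factor. Δn_aq = 1 − 2 = -1, so the system shifts toward the side with more dissolved moles — to the left.
The forward reaction is exothermic. Lowering T favours the exothermic direction — shift to the right.
Removing X4 (aq), a reactant, drives the reaction to the left.
The individual effects push in opposite directions; without quantitative information the net direction cannot be determined.

cannot be determined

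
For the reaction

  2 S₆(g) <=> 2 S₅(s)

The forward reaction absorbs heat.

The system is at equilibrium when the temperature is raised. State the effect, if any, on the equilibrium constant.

increases

K depends on temperature via the van 't Hoff relation. The forward reaction is endothermic, so raising T increases K.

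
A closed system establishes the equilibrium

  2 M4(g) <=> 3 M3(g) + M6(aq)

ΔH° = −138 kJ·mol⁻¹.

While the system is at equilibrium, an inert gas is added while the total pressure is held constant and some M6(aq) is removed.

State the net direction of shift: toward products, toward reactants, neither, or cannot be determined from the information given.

Adding inert gas at constant total pressure expands the volume and lowers every reacting partial pressure. With Δn_gas = 3 − 2 = +1, Q moves away from K toward the side with fewer gas moles, so the system shifts toward the side with more gas moles — to the right.
Removing M6 (aq), a product, drives the reaction to the right.
All effects act in the same direction — net shift to the right.

right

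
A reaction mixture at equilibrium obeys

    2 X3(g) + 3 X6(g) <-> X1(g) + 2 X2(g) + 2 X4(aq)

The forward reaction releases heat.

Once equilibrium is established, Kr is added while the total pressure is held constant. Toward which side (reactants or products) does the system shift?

Adding inert gas at constant total pressure expands the volume and lowers every reacting partial pressure. With Δn_gas = 3 − 5 = -2, Q moves away from K toward the side with fewer gas moles, so the system shifts toward the side with more gas moles — to the left.

left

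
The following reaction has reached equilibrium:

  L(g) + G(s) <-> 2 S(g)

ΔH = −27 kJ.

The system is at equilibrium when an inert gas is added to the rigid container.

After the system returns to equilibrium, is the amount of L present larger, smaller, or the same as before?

unchanged

At constant volume, adding an inert gas leaves every reacting species' partial pressure unchanged, so Q is unchanged — no shift from this change.
No net shift occurs, so the amount of L is unchanged.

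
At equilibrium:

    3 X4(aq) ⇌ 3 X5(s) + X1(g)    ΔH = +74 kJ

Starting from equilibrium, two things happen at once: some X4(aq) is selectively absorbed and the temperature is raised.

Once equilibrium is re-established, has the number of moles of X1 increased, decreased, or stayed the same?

Removing X4 (aq), a reactant, drives the reaction to the left.
The forward reaction is endothermic. Raising T favours the endothermic direction — shift to the right.
The two effects oppose each other, so the net shift — and hence the change in X1 — cannot be determined from the given information.

cannot be determined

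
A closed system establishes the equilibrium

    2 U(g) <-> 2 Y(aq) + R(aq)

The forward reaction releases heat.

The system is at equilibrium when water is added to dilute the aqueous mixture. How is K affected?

The equilibrium constant depends only on temperature. This perturbation may move the position of equilibrium, but since T is unchanged, K itself is unchanged.

unchanged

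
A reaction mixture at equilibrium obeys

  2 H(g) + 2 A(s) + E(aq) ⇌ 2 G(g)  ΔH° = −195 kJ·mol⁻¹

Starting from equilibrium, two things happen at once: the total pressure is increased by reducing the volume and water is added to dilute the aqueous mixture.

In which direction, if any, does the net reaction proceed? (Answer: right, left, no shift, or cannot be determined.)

Gas moles: reactants 2, products 2. Δn_gas = 0, so a volume change leaves Q equal to K — no shift from this change.
Dilution lowers every aqueous concentration by the same factor. Δn_aq = 0 − 1 = -1, so the system shifts toward the side with more dissolved moles — to the left.
Only the nonzero effect(s) matter; the net shift is to the left.

left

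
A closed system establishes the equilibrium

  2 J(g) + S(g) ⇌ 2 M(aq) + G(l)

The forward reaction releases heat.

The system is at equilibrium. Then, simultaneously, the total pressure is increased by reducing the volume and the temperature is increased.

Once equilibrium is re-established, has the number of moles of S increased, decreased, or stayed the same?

Gas moles: reactants 3, products 0 (Δn_gas = -3). Compression shifts the system toward the side with fewer moles of gas — to the right.
The forward reaction is exothermic. Raising T favours the endothermic direction — shift to the left.
The two effects oppose each other, so the net shift — and hence the change in S — cannot be determined from the given information.

cannot be determined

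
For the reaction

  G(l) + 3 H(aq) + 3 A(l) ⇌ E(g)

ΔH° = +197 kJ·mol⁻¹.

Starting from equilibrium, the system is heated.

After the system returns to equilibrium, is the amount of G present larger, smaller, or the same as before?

The forward reaction is endothermic. Raising T favours the endothermic direction — shift to the right.
The net shift is to the right. G is a reactant, so its amount decreases.

decreases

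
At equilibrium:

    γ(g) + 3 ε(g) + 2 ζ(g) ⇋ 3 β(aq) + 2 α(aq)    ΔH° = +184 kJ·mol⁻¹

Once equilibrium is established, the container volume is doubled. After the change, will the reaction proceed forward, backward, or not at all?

left

Gas moles: reactants 6, products 0 (Δn_gas = -6). Expansion shifts the system toward the side with more moles of gas — to the left.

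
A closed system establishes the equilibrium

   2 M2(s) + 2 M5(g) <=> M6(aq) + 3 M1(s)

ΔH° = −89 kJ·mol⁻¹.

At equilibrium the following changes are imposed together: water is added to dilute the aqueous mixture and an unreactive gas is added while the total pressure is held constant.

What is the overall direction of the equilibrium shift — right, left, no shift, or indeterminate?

Dilution lowers every aqueous concentration by the same factor. Δn_aq = 1 − 0 = +1, so the system shifts toward the side with more dissolved moles — to the right.
Adding inert gas at constant total pressure expands the volume and lowers every reacting partial pressure. With Δn_gas = 0 − 2 = -2, Q moves away from K toward the side with fewer gas moles, so the system shifts toward the side with more gas moles — to the left.
The individual effects push in opposite directions; without quantitative information the net direction cannot be determined.

cannot be determined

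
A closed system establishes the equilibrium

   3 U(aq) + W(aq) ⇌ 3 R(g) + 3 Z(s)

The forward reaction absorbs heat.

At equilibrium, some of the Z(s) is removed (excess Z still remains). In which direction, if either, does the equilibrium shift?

Z is a pure solid; its activity is 1 regardless of amount, so Q is unaffected — no shift from this change.

no shift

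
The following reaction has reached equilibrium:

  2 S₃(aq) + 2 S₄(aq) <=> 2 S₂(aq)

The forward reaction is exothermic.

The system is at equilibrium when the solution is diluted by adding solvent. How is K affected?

The equilibrium constant depends only on temperature. This perturbation may move the position of equilibrium, but since T is unchanged, K itself is unchanged.

unchanged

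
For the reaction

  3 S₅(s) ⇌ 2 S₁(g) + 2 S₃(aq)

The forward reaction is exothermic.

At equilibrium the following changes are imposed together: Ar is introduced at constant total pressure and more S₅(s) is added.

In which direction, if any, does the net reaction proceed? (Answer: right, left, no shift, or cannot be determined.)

right

Adding inert gas at constant total pressure expands the volume and lowers every reacting partial pressure. With Δn_gas = 2 − 0 = +2, Q moves away from K toward the side with fewer gas moles, so the system shifts toward the side with more gas moles — to the right.
S₅ is a pure solid; its activity is 1 regardless of amount, so Q is unaffected — no shift from this change.
Only the nonzero effect(s) matter; the net shift is to the right.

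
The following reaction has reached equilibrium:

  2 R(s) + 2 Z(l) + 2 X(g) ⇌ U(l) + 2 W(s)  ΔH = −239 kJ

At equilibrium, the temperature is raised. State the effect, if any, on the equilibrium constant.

decreases

K depends on temperature via the van 't Hoff relation. The forward reaction is exothermic, so raising T decreases K.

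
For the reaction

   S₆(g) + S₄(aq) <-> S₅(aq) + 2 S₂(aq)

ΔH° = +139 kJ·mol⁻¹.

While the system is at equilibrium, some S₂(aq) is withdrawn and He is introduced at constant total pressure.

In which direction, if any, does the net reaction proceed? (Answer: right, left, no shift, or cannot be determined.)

cannot be determined

Removing S₂ (aq), a product, drives the reaction to the right.
Adding inert gas at constant total pressure expands the volume and lowers every reacting partial pressure. With Δn_gas = 0 − 1 = -1, Q moves away from K toward the side with fewer gas moles, so the system shifts toward the side with more gas moles — to the left.
The individual effects push in opposite directions; without quantitative information the net direction cannot be determined.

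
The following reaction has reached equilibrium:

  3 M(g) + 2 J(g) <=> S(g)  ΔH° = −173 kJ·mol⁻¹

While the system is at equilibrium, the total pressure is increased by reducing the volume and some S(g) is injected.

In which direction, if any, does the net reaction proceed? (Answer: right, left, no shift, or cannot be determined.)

cannot be determined

Gas moles: reactants 5, products 1 (Δn_gas = -4). Compression shifts the system toward the side with fewer moles of gas — to the right.
Adding S (g), a product, drives the reaction to the left.
The individual effects push in opposite directions; without quantitative information the net direction cannot be determined.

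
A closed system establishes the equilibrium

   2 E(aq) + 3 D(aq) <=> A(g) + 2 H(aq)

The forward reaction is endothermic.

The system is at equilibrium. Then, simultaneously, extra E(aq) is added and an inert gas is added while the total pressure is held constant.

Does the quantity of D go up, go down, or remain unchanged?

decreases

Adding E (aq), a reactant, drives the reaction to the right.
Adding inert gas at constant total pressure expands the volume and lowers every reacting partial pressure. With Δn_gas = 1 − 0 = +1, Q moves away from K toward the side with fewer gas moles, so the system shifts toward the side with more gas moles — to the right.
The net shift is to the right. D is a reactant, so its amount decreases.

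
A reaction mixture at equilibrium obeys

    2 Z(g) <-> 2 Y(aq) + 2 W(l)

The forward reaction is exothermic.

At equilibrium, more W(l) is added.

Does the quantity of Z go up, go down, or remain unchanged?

unchanged

W is a pure liquid; its activity is 1 regardless of amount, so Q is unaffected — no shift from this change.
No net shift occurs, so the amount of Z is unchanged.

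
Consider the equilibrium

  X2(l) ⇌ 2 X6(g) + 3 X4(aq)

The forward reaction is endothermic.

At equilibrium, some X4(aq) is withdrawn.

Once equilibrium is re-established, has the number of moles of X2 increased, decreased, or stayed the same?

Removing X4 (aq), a product, drives the reaction to the right.
The net shift is to the right. X2 is a reactant, so its amount decreases.

decreases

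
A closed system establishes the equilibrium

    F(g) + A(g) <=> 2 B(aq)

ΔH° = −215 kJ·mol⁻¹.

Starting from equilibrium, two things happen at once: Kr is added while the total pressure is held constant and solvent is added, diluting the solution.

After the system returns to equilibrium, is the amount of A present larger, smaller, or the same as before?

cannot be determined

Adding inert gas at constant total pressure expands the volume and lowers every reacting partial pressure. With Δn_gas = 0 − 2 = -2, Q moves away from K toward the side with fewer gas moles, so the system shifts toward the side with more gas moles — to the left.
Dilution lowers every aqueous concentration by the same factor. Δn_aq = 2 − 0 = +2, so the system shifts toward the side with more dissolved moles — to the right.
The two effects oppose each other, so the net shift — and hence the change in A — cannot be determined from the given information.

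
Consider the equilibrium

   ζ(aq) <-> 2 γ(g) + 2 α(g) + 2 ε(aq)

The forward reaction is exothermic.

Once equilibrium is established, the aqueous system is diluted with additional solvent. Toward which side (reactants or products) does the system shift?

Dilution lowers every aqueous concentration by the same factor. Δn_aq = 2 − 1 = +1, so the system shifts toward the side with more dissolved moles — to the right.

right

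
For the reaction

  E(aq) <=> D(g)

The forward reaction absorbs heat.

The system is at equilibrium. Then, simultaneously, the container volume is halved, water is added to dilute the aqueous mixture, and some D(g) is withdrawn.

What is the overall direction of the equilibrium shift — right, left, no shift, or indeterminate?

cannot be determined

Gas moles: reactants 0, products 1 (Δn_gas = +1). Compression shifts the system toward the side with fewer moles of gas — to the left.
Dilution lowers every aqueous concentration by the same factor. Δn_aq = 0 − 1 = -1, so the system shifts toward the side with more dissolved moles — to the left.
Removing D (g), a product, drives the reaction to the right.
The individual effects push in opposite directions; without quantitative information the net direction cannot be determined.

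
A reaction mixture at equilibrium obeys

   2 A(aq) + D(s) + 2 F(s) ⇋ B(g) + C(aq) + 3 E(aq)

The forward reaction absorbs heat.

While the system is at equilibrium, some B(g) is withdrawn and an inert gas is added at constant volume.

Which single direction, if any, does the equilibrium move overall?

Removing B (g), a product, drives the reaction to the right.
At constant volume, adding an inert gas leaves every reacting species' partial pressure unchanged, so Q is unchanged — no shift from this change.
Only the nonzero effect(s) matter; the net shift is to the right.

right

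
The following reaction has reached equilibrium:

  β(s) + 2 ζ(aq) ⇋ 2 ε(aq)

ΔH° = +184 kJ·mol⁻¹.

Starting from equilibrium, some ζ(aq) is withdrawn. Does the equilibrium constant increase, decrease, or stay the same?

unchanged

The equilibrium constant depends only on temperature. This perturbation may move the position of equilibrium, but since T is unchanged, K itself is unchanged.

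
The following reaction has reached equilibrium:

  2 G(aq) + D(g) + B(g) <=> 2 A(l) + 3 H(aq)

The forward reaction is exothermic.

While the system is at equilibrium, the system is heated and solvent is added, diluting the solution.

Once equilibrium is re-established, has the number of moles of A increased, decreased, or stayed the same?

cannot be determined

The forward reaction is exothermic. Raising T favours the endothermic direction — shift to the left.
Dilution lowers every aqueous concentration by the same factor. Δn_aq = 3 − 2 = +1, so the system shifts toward the side with more dissolved moles — to the right.
The two effects oppose each other, so the net shift — and hence the change in A — cannot be determined from the given information.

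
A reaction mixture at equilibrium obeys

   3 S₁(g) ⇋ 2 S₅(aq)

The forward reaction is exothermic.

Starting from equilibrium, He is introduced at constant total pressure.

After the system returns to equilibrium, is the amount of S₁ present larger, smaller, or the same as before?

Adding inert gas at constant total pressure expands the volume and lowers every reacting partial pressure. With Δn_gas = 0 − 3 = -3, Q moves away from K toward the side with fewer gas moles, so the system shifts toward the side with more gas moles — to the left.
The net shift is to the left. S₁ is a reactant, so its amount increases.

increases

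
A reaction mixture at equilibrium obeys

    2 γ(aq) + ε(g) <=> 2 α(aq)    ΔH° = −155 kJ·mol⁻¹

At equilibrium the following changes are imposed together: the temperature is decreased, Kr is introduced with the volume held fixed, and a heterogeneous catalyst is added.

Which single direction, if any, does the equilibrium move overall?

right

The forward reaction is exothermic. Lowering T favours the exothermic direction — shift to the right.
At constant volume, adding an inert gas leaves every reacting species' partial pressure unchanged, so Q is unchanged — no shift from this change.
A catalyst speeds both forward and reverse rates equally; it changes neither Q nor K — no shift from this change.
Only the nonzero effect(s) matter; the net shift is to the right.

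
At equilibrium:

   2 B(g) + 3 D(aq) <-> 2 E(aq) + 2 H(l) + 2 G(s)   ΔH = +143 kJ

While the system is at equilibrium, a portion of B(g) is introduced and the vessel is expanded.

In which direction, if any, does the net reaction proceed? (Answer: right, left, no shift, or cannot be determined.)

Adding B (g), a reactant, drives the reaction to the right.
Gas moles: reactants 2, products 0 (Δn_gas = -2). Expansion shifts the system toward the side with more moles of gas — to the left.
The individual effects push in opposite directions; without quantitative information the net direction cannot be determined.

cannot be determined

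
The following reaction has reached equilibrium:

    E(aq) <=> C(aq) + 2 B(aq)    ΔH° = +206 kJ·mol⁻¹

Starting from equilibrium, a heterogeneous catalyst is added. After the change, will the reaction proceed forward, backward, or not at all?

no shift

A catalyst speeds both forward and reverse rates equally; it changes neither Q nor K — no shift from this change.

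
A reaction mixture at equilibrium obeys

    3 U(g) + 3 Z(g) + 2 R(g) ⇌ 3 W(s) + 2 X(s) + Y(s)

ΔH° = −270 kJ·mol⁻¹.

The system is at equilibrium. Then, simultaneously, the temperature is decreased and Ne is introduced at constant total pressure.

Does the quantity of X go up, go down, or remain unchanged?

cannot be determined

The forward reaction is exothermic. Lowering T favours the exothermic direction — shift to the right.
Adding inert gas at constant total pressure expands the volume and lowers every reacting partial pressure. With Δn_gas = 0 − 8 = -8, Q moves away from K toward the side with fewer gas moles, so the system shifts toward the side with more gas moles — to the left.
The two effects oppose each other, so the net shift — and hence the change in X — cannot be determined from the given information.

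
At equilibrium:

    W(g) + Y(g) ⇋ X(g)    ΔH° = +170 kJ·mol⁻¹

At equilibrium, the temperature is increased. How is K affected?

increases

K depends on temperature via the van 't Hoff relation. The forward reaction is endothermic, so raising T increases K.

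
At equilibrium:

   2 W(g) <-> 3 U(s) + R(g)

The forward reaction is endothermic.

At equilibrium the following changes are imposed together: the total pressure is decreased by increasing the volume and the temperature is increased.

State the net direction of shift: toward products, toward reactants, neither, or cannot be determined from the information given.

Gas moles: reactants 2, products 1 (Δn_gas = -1). Expansion shifts the system toward the side with more moles of gas — to the left.
The forward reaction is endothermic. Raising T favours the endothermic direction — shift to the right.
The individual effects push in opposite directions; without quantitative information the net direction cannot be determined.

cannot be determined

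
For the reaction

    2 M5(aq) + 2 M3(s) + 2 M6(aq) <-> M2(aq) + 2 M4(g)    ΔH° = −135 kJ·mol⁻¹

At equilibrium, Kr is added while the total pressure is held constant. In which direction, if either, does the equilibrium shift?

Adding inert gas at constant total pressure expands the volume and lowers every reacting partial pressure. With Δn_gas = 2 − 0 = +2, Q moves away from K toward the side with fewer gas moles, so the system shifts toward the side with more gas moles — to the right.

right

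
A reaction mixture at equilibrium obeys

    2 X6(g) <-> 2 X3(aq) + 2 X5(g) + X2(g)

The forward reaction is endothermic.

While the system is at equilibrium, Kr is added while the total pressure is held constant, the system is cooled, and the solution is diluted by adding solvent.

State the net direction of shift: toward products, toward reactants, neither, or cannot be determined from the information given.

Adding inert gas at constant total pressure expands the volume and lowers every reacting partial pressure. With Δn_gas = 3 − 2 = +1, Q moves away from K toward the side with fewer gas moles, so the system shifts toward the side with more gas moles — to the right.
The forward reaction is endothermic. Lowering T favours the exothermic direction — shift to the left.
Dilution lowers every aqueous concentration by the same factor. Δn_aq = 2 − 0 = +2, so the system shifts toward the side with more dissolved moles — to the right.
The individual effects push in opposite directions; without quantitative information the net direction cannot be determined.

cannot be determined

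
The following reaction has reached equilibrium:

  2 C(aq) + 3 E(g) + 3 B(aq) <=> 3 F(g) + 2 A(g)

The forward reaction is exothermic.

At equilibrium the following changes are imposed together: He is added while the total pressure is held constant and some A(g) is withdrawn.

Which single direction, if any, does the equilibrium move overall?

Adding inert gas at constant total pressure expands the volume and lowers every reacting partial pressure. With Δn_gas = 5 − 3 = +2, Q moves away from K toward the side with fewer gas moles, so the system shifts toward the side with more gas moles — to the right.
Removing A (g), a product, drives the reaction to the right.
All effects act in the same direction — net shift to the right.

right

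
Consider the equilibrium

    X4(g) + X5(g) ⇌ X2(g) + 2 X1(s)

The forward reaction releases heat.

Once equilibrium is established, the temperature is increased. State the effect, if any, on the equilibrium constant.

decreases

K depends on temperature via the van 't Hoff relation. The forward reaction is exothermic, so raising T decreases K.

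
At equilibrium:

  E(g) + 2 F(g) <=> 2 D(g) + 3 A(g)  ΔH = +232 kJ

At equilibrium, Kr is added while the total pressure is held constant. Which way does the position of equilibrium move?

Adding inert gas at constant total pressure expands the volume and lowers every reacting partial pressure. With Δn_gas = 5 − 3 = +2, Q moves away from K toward the side with fewer gas moles, so the system shifts toward the side with more gas moles — to the right.

right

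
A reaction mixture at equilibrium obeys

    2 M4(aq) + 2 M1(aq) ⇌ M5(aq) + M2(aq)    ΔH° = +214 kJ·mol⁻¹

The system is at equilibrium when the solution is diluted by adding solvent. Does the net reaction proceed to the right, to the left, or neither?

Dilution lowers every aqueous concentration by the same factor. Δn_aq = 2 − 4 = -2, so the system shifts toward the side with more dissolved moles — to the left.

left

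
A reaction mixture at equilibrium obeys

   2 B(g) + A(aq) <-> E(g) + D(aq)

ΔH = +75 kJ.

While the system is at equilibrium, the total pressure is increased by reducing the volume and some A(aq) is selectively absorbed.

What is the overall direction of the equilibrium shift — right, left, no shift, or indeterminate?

Gas moles: reactants 2, products 1 (Δn_gas = -1). Compression shifts the system toward the side with fewer moles of gas — to the right.
Removing A (aq), a reactant, drives the reaction to the left.
The individual effects push in opposite directions; without quantitative information the net direction cannot be determined.

cannot be determined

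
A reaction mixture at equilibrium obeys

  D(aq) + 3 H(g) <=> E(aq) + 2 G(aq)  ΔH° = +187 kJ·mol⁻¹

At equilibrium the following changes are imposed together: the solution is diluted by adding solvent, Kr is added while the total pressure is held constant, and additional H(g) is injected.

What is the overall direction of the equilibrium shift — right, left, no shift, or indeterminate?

Dilution lowers every aqueous concentration by the same factor. Δn_aq = 3 − 1 = +2, so the system shifts toward the side with more dissolved moles — to the right.
Adding inert gas at constant total pressure expands the volume and lowers every reacting partial pressure. With Δn_gas = 0 − 3 = -3, Q moves away from K toward the side with fewer gas moles, so the system shifts toward the side with more gas moles — to the left.
Adding H (g), a reactant, drives the reaction to the right.
The individual effects push in opposite directions; without quantitative information the net direction cannot be determined.

cannot be determined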